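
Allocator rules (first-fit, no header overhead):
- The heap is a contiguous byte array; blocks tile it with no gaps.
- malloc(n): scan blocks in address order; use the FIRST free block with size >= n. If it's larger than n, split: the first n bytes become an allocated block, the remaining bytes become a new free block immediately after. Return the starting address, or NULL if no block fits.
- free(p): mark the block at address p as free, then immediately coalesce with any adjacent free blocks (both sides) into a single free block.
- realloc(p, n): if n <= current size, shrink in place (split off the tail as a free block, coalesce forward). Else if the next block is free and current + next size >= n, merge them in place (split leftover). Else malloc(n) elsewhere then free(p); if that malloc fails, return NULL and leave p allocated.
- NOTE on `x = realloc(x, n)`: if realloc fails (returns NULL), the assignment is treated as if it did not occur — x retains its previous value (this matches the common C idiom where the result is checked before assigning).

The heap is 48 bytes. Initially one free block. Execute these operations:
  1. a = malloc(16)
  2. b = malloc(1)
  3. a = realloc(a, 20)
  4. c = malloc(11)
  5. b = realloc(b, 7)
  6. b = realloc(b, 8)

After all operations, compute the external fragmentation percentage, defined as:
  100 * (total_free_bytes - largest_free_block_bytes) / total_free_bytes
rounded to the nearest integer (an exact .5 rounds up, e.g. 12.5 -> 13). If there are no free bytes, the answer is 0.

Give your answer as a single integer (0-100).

Op 1: a = malloc(16) -> a = 0; heap: [0-15 ALLOC][16-47 FREE]
Op 2: b = malloc(1) -> b = 16; heap: [0-15 ALLOC][16-16 ALLOC][17-47 FREE]
Op 3: a = realloc(a, 20) -> a = 17; heap: [0-15 FREE][16-16 ALLOC][17-36 ALLOC][37-47 FREE]
Op 4: c = malloc(11) -> c = 0; heap: [0-10 ALLOC][11-15 FREE][16-16 ALLOC][17-36 ALLOC][37-47 FREE]
Op 5: b = realloc(b, 7) -> b = 37; heap: [0-10 ALLOC][11-16 FREE][17-36 ALLOC][37-43 ALLOC][44-47 FREE]
Op 6: b = realloc(b, 8) -> b = 37; heap: [0-10 ALLOC][11-16 FREE][17-36 ALLOC][37-44 ALLOC][45-47 FREE]
Free blocks: [6 3] total_free=9 largest=6 -> 100*(9-6)/9 = 300/9 ≈ 33.333 -> rounds to 33

Answer: 33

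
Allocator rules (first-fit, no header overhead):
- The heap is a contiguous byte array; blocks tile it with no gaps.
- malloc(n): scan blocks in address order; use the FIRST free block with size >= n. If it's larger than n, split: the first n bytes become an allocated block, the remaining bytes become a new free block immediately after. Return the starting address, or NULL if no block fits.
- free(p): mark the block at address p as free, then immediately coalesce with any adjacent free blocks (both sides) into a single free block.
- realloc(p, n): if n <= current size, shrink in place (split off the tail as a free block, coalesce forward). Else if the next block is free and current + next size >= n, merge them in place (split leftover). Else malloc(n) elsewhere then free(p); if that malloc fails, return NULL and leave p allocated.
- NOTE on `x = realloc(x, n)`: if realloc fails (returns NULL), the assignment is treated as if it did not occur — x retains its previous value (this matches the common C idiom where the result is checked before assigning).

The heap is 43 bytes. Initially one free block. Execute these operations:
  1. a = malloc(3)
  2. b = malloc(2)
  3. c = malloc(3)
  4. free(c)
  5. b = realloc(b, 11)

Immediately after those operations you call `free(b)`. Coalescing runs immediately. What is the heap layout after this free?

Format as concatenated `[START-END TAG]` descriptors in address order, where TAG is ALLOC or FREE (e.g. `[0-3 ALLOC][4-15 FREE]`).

Answer: [0-2 ALLOC][3-42 FREE]

Derivation:
Op 1: a = malloc(3) -> a = 0; heap: [0-2 ALLOC][3-42 FREE]
Op 2: b = malloc(2) -> b = 3; heap: [0-2 ALLOC][3-4 ALLOC][5-42 FREE]
Op 3: c = malloc(3) -> c = 5; heap: [0-2 ALLOC][3-4 ALLOC][5-7 ALLOC][8-42 FREE]
Op 4: free(c) -> (freed c); heap: [0-2 ALLOC][3-4 ALLOC][5-42 FREE]
Op 5: b = realloc(b, 11) -> b = 3; heap: [0-2 ALLOC][3-13 ALLOC][14-42 FREE]
free(b): b = 3 -> block [3-13 ALLOC]; mark free, coalesce with adjacent free neighbors -> [0-2 ALLOC][3-42 FREE]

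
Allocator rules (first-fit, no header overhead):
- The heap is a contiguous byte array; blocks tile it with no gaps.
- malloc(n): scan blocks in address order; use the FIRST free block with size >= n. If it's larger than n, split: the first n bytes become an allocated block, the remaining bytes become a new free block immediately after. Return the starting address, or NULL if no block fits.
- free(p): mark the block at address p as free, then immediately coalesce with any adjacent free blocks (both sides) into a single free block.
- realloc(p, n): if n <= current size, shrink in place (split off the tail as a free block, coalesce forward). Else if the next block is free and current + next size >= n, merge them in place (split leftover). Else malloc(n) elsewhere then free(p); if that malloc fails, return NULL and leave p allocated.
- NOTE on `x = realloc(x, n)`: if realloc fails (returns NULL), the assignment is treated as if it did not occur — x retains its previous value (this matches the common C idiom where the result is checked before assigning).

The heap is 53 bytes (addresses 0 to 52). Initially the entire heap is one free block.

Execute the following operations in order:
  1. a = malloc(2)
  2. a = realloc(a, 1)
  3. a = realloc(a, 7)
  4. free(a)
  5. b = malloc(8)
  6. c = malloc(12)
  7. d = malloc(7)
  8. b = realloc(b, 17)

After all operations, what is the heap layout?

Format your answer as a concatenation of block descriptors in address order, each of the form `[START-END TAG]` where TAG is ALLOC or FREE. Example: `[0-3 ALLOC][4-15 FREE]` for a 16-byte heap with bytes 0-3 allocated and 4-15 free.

Op 1: a = malloc(2) -> a = 0; heap: [0-1 ALLOC][2-52 FREE]
Op 2: a = realloc(a, 1) -> a = 0; heap: [0-0 ALLOC][1-52 FREE]
Op 3: a = realloc(a, 7) -> a = 0; heap: [0-6 ALLOC][7-52 FREE]
Op 4: free(a) -> (freed a); heap: [0-52 FREE]
Op 5: b = malloc(8) -> b = 0; heap: [0-7 ALLOC][8-52 FREE]
Op 6: c = malloc(12) -> c = 8; heap: [0-7 ALLOC][8-19 ALLOC][20-52 FREE]
Op 7: d = malloc(7) -> d = 20; heap: [0-7 ALLOC][8-19 ALLOC][20-26 ALLOC][27-52 FREE]
Op 8: b = realloc(b, 17) -> b = 27; heap: [0-7 FREE][8-19 ALLOC][20-26 ALLOC][27-43 ALLOC][44-52 FREE]

Answer: [0-7 FREE][8-19 ALLOC][20-26 ALLOC][27-43 ALLOC][44-52 FREE]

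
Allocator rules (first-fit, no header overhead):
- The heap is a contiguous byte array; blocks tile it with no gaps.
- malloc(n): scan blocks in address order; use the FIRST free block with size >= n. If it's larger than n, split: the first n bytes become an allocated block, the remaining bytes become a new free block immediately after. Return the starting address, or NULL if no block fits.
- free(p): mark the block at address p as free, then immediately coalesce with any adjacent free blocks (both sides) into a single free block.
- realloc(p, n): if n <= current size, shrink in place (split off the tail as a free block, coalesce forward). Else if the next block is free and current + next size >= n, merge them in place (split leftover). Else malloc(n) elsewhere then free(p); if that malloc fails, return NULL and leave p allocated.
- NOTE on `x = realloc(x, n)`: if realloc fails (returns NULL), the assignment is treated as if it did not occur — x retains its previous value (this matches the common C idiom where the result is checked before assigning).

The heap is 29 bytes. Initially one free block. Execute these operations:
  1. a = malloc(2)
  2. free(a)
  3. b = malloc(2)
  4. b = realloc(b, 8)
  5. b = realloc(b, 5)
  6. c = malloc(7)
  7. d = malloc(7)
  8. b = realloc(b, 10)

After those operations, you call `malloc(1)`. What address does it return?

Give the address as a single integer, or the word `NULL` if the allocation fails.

Answer: 0

Derivation:
Op 1: a = malloc(2) -> a = 0; heap: [0-1 ALLOC][2-28 FREE]
Op 2: free(a) -> (freed a); heap: [0-28 FREE]
Op 3: b = malloc(2) -> b = 0; heap: [0-1 ALLOC][2-28 FREE]
Op 4: b = realloc(b, 8) -> b = 0; heap: [0-7 ALLOC][8-28 FREE]
Op 5: b = realloc(b, 5) -> b = 0; heap: [0-4 ALLOC][5-28 FREE]
Op 6: c = malloc(7) -> c = 5; heap: [0-4 ALLOC][5-11 ALLOC][12-28 FREE]
Op 7: d = malloc(7) -> d = 12; heap: [0-4 ALLOC][5-11 ALLOC][12-18 ALLOC][19-28 FREE]
Op 8: b = realloc(b, 10) -> b = 19; heap: [0-4 FREE][5-11 ALLOC][12-18 ALLOC][19-28 ALLOC]
malloc(1): first-fit scan over [0-4 FREE][5-11 ALLOC][12-18 ALLOC][19-28 ALLOC] -> 0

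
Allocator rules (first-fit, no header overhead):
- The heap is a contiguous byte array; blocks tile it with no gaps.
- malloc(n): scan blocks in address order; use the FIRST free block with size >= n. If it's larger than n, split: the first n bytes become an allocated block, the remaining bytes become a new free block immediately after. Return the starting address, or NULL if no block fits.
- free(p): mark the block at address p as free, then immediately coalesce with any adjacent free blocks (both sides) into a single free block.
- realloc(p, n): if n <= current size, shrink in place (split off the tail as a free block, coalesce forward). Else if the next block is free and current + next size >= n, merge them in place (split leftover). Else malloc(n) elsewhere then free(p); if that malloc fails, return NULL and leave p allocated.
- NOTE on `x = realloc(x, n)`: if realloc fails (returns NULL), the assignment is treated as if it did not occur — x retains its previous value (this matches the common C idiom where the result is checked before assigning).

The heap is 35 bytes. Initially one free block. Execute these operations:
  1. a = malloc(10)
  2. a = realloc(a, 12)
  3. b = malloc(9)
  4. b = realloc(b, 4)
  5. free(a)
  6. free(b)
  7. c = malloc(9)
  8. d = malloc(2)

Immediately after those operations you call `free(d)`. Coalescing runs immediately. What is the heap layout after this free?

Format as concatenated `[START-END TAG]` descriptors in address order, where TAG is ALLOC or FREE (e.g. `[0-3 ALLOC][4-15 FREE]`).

Answer: [0-8 ALLOC][9-34 FREE]

Derivation:
Op 1: a = malloc(10) -> a = 0; heap: [0-9 ALLOC][10-34 FREE]
Op 2: a = realloc(a, 12) -> a = 0; heap: [0-11 ALLOC][12-34 FREE]
Op 3: b = malloc(9) -> b = 12; heap: [0-11 ALLOC][12-20 ALLOC][21-34 FREE]
Op 4: b = realloc(b, 4) -> b = 12; heap: [0-11 ALLOC][12-15 ALLOC][16-34 FREE]
Op 5: free(a) -> (freed a); heap: [0-11 FREE][12-15 ALLOC][16-34 FREE]
Op 6: free(b) -> (freed b); heap: [0-34 FREE]
Op 7: c = malloc(9) -> c = 0; heap: [0-8 ALLOC][9-34 FREE]
Op 8: d = malloc(2) -> d = 9; heap: [0-8 ALLOC][9-10 ALLOC][11-34 FREE]
free(d): d = 9 -> block [9-10 ALLOC]; mark free, coalesce with adjacent free neighbors -> [0-8 ALLOC][9-34 FREE]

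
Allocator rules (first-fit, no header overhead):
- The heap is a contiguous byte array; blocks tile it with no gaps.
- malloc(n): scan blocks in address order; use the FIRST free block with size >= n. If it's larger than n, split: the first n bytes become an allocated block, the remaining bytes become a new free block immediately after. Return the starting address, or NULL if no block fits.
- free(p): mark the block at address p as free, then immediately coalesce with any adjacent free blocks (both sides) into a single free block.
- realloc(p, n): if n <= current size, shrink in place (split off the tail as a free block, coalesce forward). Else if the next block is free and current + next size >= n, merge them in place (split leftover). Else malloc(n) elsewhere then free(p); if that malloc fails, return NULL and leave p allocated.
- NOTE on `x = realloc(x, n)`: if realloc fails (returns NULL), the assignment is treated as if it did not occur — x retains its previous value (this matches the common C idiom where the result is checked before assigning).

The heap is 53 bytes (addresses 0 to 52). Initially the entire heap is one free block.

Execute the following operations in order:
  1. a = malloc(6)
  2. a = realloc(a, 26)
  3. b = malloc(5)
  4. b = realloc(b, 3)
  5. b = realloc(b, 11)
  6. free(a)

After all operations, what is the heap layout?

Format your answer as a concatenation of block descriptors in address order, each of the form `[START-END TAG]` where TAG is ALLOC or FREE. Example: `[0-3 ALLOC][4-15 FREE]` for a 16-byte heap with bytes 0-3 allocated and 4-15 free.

Op 1: a = malloc(6) -> a = 0; heap: [0-5 ALLOC][6-52 FREE]
Op 2: a = realloc(a, 26) -> a = 0; heap: [0-25 ALLOC][26-52 FREE]
Op 3: b = malloc(5) -> b = 26; heap: [0-25 ALLOC][26-30 ALLOC][31-52 FREE]
Op 4: b = realloc(b, 3) -> b = 26; heap: [0-25 ALLOC][26-28 ALLOC][29-52 FREE]
Op 5: b = realloc(b, 11) -> b = 26; heap: [0-25 ALLOC][26-36 ALLOC][37-52 FREE]
Op 6: free(a) -> (freed a); heap: [0-25 FREE][26-36 ALLOC][37-52 FREE]

Answer: [0-25 FREE][26-36 ALLOC][37-52 FREE]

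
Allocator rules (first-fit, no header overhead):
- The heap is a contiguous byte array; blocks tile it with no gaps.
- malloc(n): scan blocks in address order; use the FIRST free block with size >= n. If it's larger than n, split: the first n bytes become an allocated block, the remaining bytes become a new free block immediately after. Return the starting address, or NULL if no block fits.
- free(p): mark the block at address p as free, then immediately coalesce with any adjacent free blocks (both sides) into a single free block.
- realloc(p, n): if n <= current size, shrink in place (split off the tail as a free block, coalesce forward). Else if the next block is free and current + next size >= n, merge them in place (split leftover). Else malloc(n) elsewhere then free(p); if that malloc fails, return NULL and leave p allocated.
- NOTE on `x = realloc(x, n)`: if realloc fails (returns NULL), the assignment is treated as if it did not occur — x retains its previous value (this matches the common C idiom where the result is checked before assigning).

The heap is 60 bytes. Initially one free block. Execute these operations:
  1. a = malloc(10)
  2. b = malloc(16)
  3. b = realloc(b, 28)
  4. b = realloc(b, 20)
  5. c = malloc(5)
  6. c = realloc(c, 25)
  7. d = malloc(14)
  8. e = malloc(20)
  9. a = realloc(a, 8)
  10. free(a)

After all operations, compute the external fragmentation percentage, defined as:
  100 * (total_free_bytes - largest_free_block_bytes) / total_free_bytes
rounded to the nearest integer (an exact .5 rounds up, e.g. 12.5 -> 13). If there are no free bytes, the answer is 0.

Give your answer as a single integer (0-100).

Op 1: a = malloc(10) -> a = 0; heap: [0-9 ALLOC][10-59 FREE]
Op 2: b = malloc(16) -> b = 10; heap: [0-9 ALLOC][10-25 ALLOC][26-59 FREE]
Op 3: b = realloc(b, 28) -> b = 10; heap: [0-9 ALLOC][10-37 ALLOC][38-59 FREE]
Op 4: b = realloc(b, 20) -> b = 10; heap: [0-9 ALLOC][10-29 ALLOC][30-59 FREE]
Op 5: c = malloc(5) -> c = 30; heap: [0-9 ALLOC][10-29 ALLOC][30-34 ALLOC][35-59 FREE]
Op 6: c = realloc(c, 25) -> c = 30; heap: [0-9 ALLOC][10-29 ALLOC][30-54 ALLOC][55-59 FREE]
Op 7: d = malloc(14) -> d = NULL; heap: [0-9 ALLOC][10-29 ALLOC][30-54 ALLOC][55-59 FREE]
Op 8: e = malloc(20) -> e = NULL; heap: [0-9 ALLOC][10-29 ALLOC][30-54 ALLOC][55-59 FREE]
Op 9: a = realloc(a, 8) -> a = 0; heap: [0-7 ALLOC][8-9 FREE][10-29 ALLOC][30-54 ALLOC][55-59 FREE]
Op 10: free(a) -> (freed a); heap: [0-9 FREE][10-29 ALLOC][30-54 ALLOC][55-59 FREE]
Free blocks: [10 5] total_free=15 largest=10 -> 100*(15-10)/15 = 500/15 ≈ 33.333 -> rounds to 33

Answer: 33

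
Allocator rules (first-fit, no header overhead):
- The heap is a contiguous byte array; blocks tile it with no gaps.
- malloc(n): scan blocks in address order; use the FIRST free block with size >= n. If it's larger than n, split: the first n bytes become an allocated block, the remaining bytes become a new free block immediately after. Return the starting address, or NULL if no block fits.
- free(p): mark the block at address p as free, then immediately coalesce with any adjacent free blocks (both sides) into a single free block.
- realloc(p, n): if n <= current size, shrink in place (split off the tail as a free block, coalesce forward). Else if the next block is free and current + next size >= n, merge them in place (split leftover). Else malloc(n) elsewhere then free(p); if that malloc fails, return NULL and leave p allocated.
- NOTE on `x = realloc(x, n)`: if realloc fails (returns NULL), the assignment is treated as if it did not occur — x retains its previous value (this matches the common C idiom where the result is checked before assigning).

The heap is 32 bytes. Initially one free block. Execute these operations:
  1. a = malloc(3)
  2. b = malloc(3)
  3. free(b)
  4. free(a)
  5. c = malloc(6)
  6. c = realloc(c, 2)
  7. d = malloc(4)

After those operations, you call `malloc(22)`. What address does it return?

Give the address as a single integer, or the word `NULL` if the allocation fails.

Answer: 6

Derivation:
Op 1: a = malloc(3) -> a = 0; heap: [0-2 ALLOC][3-31 FREE]
Op 2: b = malloc(3) -> b = 3; heap: [0-2 ALLOC][3-5 ALLOC][6-31 FREE]
Op 3: free(b) -> (freed b); heap: [0-2 ALLOC][3-31 FREE]
Op 4: free(a) -> (freed a); heap: [0-31 FREE]
Op 5: c = malloc(6) -> c = 0; heap: [0-5 ALLOC][6-31 FREE]
Op 6: c = realloc(c, 2) -> c = 0; heap: [0-1 ALLOC][2-31 FREE]
Op 7: d = malloc(4) -> d = 2; heap: [0-1 ALLOC][2-5 ALLOC][6-31 FREE]
malloc(22): first-fit scan over [0-1 ALLOC][2-5 ALLOC][6-31 FREE] -> 6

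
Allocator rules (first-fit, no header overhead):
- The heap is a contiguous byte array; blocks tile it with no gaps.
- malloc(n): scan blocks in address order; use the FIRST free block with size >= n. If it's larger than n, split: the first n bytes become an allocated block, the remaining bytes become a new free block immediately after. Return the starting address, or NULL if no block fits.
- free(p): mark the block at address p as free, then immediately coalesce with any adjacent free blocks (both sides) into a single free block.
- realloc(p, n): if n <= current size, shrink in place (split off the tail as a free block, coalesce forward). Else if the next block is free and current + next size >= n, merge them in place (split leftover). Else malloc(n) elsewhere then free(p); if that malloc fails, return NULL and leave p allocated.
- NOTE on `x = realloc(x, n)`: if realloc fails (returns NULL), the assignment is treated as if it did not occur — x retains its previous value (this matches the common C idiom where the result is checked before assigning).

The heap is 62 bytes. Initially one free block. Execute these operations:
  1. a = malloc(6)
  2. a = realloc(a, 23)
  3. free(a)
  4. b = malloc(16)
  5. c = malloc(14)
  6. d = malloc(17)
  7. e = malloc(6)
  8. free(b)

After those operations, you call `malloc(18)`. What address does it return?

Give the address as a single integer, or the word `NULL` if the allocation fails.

Answer: NULL

Derivation:
Op 1: a = malloc(6) -> a = 0; heap: [0-5 ALLOC][6-61 FREE]
Op 2: a = realloc(a, 23) -> a = 0; heap: [0-22 ALLOC][23-61 FREE]
Op 3: free(a) -> (freed a); heap: [0-61 FREE]
Op 4: b = malloc(16) -> b = 0; heap: [0-15 ALLOC][16-61 FREE]
Op 5: c = malloc(14) -> c = 16; heap: [0-15 ALLOC][16-29 ALLOC][30-61 FREE]
Op 6: d = malloc(17) -> d = 30; heap: [0-15 ALLOC][16-29 ALLOC][30-46 ALLOC][47-61 FREE]
Op 7: e = malloc(6) -> e = 47; heap: [0-15 ALLOC][16-29 ALLOC][30-46 ALLOC][47-52 ALLOC][53-61 FREE]
Op 8: free(b) -> (freed b); heap: [0-15 FREE][16-29 ALLOC][30-46 ALLOC][47-52 ALLOC][53-61 FREE]
malloc(18): first-fit scan over [0-15 FREE][16-29 ALLOC][30-46 ALLOC][47-52 ALLOC][53-61 FREE] -> NULL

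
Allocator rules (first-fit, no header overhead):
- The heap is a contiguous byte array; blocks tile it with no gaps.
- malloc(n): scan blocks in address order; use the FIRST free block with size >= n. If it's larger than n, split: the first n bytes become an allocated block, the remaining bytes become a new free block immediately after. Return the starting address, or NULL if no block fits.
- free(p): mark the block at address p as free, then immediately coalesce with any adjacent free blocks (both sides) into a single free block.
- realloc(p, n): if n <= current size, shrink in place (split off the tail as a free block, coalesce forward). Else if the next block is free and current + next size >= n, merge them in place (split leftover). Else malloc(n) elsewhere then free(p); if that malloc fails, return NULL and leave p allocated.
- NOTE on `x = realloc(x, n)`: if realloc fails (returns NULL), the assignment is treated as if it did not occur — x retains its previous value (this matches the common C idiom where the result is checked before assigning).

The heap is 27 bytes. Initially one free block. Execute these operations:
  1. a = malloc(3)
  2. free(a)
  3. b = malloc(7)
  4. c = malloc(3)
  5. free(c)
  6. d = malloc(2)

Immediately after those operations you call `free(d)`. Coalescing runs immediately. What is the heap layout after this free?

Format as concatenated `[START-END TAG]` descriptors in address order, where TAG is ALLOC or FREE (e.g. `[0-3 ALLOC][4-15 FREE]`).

Op 1: a = malloc(3) -> a = 0; heap: [0-2 ALLOC][3-26 FREE]
Op 2: free(a) -> (freed a); heap: [0-26 FREE]
Op 3: b = malloc(7) -> b = 0; heap: [0-6 ALLOC][7-26 FREE]
Op 4: c = malloc(3) -> c = 7; heap: [0-6 ALLOC][7-9 ALLOC][10-26 FREE]
Op 5: free(c) -> (freed c); heap: [0-6 ALLOC][7-26 FREE]
Op 6: d = malloc(2) -> d = 7; heap: [0-6 ALLOC][7-8 ALLOC][9-26 FREE]
free(d): d = 7 -> block [7-8 ALLOC]; mark free, coalesce with adjacent free neighbors -> [0-6 ALLOC][7-26 FREE]

Answer: [0-6 ALLOC][7-26 FREE]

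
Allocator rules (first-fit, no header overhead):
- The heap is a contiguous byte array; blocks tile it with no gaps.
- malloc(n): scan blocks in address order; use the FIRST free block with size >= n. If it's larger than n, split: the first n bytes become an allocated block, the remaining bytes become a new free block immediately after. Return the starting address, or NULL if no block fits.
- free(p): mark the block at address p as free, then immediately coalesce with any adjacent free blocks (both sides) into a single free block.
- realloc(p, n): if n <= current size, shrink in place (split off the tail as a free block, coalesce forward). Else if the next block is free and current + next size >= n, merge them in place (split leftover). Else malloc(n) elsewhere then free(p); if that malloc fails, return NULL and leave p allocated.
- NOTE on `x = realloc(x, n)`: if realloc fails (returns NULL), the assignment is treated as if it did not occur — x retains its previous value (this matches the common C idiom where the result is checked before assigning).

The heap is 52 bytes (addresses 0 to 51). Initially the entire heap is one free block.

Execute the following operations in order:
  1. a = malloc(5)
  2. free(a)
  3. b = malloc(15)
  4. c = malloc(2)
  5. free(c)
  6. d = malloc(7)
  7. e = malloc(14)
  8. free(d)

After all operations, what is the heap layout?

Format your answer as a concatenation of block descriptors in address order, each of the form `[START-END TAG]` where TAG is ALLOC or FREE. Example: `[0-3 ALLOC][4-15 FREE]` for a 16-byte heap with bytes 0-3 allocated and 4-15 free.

Answer: [0-14 ALLOC][15-21 FREE][22-35 ALLOC][36-51 FREE]

Derivation:
Op 1: a = malloc(5) -> a = 0; heap: [0-4 ALLOC][5-51 FREE]
Op 2: free(a) -> (freed a); heap: [0-51 FREE]
Op 3: b = malloc(15) -> b = 0; heap: [0-14 ALLOC][15-51 FREE]
Op 4: c = malloc(2) -> c = 15; heap: [0-14 ALLOC][15-16 ALLOC][17-51 FREE]
Op 5: free(c) -> (freed c); heap: [0-14 ALLOC][15-51 FREE]
Op 6: d = malloc(7) -> d = 15; heap: [0-14 ALLOC][15-21 ALLOC][22-51 FREE]
Op 7: e = malloc(14) -> e = 22; heap: [0-14 ALLOC][15-21 ALLOC][22-35 ALLOC][36-51 FREE]
Op 8: free(d) -> (freed d); heap: [0-14 ALLOC][15-21 FREE][22-35 ALLOC][36-51 FREE]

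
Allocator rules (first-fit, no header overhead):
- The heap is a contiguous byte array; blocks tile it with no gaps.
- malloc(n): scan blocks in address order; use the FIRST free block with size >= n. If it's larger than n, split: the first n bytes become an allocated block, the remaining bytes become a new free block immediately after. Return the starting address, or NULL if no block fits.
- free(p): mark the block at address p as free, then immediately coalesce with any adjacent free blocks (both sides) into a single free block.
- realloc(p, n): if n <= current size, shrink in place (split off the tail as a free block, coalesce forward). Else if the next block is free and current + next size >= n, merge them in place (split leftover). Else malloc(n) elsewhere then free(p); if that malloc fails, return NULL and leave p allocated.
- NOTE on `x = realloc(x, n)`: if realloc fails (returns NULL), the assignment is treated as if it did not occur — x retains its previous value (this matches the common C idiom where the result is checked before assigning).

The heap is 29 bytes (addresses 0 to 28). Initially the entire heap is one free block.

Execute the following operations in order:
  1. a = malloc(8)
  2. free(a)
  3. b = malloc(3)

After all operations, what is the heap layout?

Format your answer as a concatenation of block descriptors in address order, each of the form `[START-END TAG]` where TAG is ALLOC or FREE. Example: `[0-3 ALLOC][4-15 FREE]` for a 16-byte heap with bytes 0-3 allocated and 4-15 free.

Op 1: a = malloc(8) -> a = 0; heap: [0-7 ALLOC][8-28 FREE]
Op 2: free(a) -> (freed a); heap: [0-28 FREE]
Op 3: b = malloc(3) -> b = 0; heap: [0-2 ALLOC][3-28 FREE]

Answer: [0-2 ALLOC][3-28 FREE]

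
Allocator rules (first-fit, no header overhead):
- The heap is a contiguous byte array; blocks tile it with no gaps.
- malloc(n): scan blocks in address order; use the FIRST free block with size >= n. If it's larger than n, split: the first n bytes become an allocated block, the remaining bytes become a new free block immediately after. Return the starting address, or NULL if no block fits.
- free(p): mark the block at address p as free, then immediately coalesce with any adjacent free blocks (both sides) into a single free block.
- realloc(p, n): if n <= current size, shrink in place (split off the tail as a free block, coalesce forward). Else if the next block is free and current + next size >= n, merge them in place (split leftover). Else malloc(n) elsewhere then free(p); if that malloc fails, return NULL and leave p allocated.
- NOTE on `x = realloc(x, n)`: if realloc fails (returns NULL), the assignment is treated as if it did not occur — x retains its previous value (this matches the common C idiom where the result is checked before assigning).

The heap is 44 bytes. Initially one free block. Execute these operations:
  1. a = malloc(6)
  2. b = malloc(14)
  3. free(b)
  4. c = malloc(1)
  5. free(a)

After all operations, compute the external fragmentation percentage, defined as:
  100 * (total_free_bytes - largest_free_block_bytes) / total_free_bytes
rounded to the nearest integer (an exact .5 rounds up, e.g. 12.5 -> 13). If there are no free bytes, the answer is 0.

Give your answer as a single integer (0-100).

Op 1: a = malloc(6) -> a = 0; heap: [0-5 ALLOC][6-43 FREE]
Op 2: b = malloc(14) -> b = 6; heap: [0-5 ALLOC][6-19 ALLOC][20-43 FREE]
Op 3: free(b) -> (freed b); heap: [0-5 ALLOC][6-43 FREE]
Op 4: c = malloc(1) -> c = 6; heap: [0-5 ALLOC][6-6 ALLOC][7-43 FREE]
Op 5: free(a) -> (freed a); heap: [0-5 FREE][6-6 ALLOC][7-43 FREE]
Free blocks: [6 37] total_free=43 largest=37 -> 100*(43-37)/43 = 600/43 ≈ 13.953 -> rounds to 14

Answer: 14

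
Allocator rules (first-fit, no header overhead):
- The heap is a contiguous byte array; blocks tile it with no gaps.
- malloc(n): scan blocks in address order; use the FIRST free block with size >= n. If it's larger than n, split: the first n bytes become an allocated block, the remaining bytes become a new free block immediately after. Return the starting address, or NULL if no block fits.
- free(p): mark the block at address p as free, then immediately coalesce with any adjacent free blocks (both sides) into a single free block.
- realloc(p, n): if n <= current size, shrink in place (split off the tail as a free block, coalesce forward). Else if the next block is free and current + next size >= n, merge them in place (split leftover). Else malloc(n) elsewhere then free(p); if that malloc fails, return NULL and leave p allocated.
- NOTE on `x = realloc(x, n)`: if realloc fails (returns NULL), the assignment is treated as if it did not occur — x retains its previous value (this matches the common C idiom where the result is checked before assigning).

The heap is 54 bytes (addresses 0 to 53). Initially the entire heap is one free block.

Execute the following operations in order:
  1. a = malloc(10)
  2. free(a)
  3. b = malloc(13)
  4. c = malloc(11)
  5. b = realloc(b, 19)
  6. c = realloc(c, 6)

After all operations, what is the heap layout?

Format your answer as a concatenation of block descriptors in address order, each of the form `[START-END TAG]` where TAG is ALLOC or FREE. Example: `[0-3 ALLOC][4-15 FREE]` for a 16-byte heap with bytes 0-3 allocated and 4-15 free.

Op 1: a = malloc(10) -> a = 0; heap: [0-9 ALLOC][10-53 FREE]
Op 2: free(a) -> (freed a); heap: [0-53 FREE]
Op 3: b = malloc(13) -> b = 0; heap: [0-12 ALLOC][13-53 FREE]
Op 4: c = malloc(11) -> c = 13; heap: [0-12 ALLOC][13-23 ALLOC][24-53 FREE]
Op 5: b = realloc(b, 19) -> b = 24; heap: [0-12 FREE][13-23 ALLOC][24-42 ALLOC][43-53 FREE]
Op 6: c = realloc(c, 6) -> c = 13; heap: [0-12 FREE][13-18 ALLOC][19-23 FREE][24-42 ALLOC][43-53 FREE]

Answer: [0-12 FREE][13-18 ALLOC][19-23 FREE][24-42 ALLOC][43-53 FREE]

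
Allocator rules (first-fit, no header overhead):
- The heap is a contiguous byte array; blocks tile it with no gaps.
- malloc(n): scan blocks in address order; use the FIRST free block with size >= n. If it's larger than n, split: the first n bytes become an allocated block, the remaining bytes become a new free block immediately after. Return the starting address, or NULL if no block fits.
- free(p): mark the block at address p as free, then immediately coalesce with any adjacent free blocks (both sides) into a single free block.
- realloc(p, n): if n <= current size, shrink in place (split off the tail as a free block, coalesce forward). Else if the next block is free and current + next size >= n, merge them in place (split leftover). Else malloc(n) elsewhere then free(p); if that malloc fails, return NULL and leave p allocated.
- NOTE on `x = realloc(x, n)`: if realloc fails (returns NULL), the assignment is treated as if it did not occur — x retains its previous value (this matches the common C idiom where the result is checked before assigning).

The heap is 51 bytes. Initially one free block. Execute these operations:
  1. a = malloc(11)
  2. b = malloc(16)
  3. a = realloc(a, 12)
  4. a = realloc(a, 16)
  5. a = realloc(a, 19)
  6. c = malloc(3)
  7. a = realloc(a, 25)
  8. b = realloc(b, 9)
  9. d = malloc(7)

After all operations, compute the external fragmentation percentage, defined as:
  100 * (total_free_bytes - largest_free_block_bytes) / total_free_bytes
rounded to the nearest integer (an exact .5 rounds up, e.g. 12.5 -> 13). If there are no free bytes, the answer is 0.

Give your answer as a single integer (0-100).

Answer: 46

Derivation:
Op 1: a = malloc(11) -> a = 0; heap: [0-10 ALLOC][11-50 FREE]
Op 2: b = malloc(16) -> b = 11; heap: [0-10 ALLOC][11-26 ALLOC][27-50 FREE]
Op 3: a = realloc(a, 12) -> a = 27; heap: [0-10 FREE][11-26 ALLOC][27-38 ALLOC][39-50 FREE]
Op 4: a = realloc(a, 16) -> a = 27; heap: [0-10 FREE][11-26 ALLOC][27-42 ALLOC][43-50 FREE]
Op 5: a = realloc(a, 19) -> a = 27; heap: [0-10 FREE][11-26 ALLOC][27-45 ALLOC][46-50 FREE]
Op 6: c = malloc(3) -> c = 0; heap: [0-2 ALLOC][3-10 FREE][11-26 ALLOC][27-45 ALLOC][46-50 FREE]
Op 7: a = realloc(a, 25) -> NULL (a unchanged); heap: [0-2 ALLOC][3-10 FREE][11-26 ALLOC][27-45 ALLOC][46-50 FREE]
Op 8: b = realloc(b, 9) -> b = 11; heap: [0-2 ALLOC][3-10 FREE][11-19 ALLOC][20-26 FREE][27-45 ALLOC][46-50 FREE]
Op 9: d = malloc(7) -> d = 3; heap: [0-2 ALLOC][3-9 ALLOC][10-10 FREE][11-19 ALLOC][20-26 FREE][27-45 ALLOC][46-50 FREE]
Free blocks: [1 7 5] total_free=13 largest=7 -> 100*(13-7)/13 = 600/13 ≈ 46.154 -> rounds to 46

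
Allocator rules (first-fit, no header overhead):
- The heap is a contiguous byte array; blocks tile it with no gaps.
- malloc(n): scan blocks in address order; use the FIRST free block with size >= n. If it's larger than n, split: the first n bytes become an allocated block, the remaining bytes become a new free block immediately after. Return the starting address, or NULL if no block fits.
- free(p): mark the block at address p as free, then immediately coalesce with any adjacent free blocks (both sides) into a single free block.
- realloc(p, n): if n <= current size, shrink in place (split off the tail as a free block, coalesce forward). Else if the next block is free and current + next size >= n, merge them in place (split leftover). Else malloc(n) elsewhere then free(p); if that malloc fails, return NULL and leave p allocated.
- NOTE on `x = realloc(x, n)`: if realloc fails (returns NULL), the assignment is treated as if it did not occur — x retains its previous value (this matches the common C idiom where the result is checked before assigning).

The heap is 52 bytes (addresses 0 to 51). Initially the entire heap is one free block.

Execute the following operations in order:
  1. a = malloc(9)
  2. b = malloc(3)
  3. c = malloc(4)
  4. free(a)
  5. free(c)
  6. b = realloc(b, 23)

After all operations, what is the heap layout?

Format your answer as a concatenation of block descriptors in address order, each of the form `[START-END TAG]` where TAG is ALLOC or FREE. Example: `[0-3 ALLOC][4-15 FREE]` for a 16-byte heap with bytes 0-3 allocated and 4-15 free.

Answer: [0-8 FREE][9-31 ALLOC][32-51 FREE]

Derivation:
Op 1: a = malloc(9) -> a = 0; heap: [0-8 ALLOC][9-51 FREE]
Op 2: b = malloc(3) -> b = 9; heap: [0-8 ALLOC][9-11 ALLOC][12-51 FREE]
Op 3: c = malloc(4) -> c = 12; heap: [0-8 ALLOC][9-11 ALLOC][12-15 ALLOC][16-51 FREE]
Op 4: free(a) -> (freed a); heap: [0-8 FREE][9-11 ALLOC][12-15 ALLOC][16-51 FREE]
Op 5: free(c) -> (freed c); heap: [0-8 FREE][9-11 ALLOC][12-51 FREE]
Op 6: b = realloc(b, 23) -> b = 9; heap: [0-8 FREE][9-31 ALLOC][32-51 FREE]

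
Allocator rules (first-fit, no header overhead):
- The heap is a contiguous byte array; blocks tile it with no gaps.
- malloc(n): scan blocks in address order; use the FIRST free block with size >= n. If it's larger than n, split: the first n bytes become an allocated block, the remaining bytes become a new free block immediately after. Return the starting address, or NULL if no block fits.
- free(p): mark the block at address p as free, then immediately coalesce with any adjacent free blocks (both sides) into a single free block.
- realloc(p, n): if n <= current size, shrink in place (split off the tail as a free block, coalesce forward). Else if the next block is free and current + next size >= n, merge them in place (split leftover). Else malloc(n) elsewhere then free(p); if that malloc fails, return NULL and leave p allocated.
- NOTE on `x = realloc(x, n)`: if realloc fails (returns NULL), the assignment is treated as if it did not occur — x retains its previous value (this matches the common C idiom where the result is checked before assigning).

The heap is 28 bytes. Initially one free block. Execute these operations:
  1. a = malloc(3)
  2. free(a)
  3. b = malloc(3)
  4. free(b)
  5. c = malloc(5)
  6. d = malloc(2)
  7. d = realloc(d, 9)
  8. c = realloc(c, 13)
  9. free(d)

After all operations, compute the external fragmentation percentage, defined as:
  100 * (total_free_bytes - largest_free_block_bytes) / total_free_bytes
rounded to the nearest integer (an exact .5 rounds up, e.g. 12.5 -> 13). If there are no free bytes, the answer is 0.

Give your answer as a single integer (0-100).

Op 1: a = malloc(3) -> a = 0; heap: [0-2 ALLOC][3-27 FREE]
Op 2: free(a) -> (freed a); heap: [0-27 FREE]
Op 3: b = malloc(3) -> b = 0; heap: [0-2 ALLOC][3-27 FREE]
Op 4: free(b) -> (freed b); heap: [0-27 FREE]
Op 5: c = malloc(5) -> c = 0; heap: [0-4 ALLOC][5-27 FREE]
Op 6: d = malloc(2) -> d = 5; heap: [0-4 ALLOC][5-6 ALLOC][7-27 FREE]
Op 7: d = realloc(d, 9) -> d = 5; heap: [0-4 ALLOC][5-13 ALLOC][14-27 FREE]
Op 8: c = realloc(c, 13) -> c = 14; heap: [0-4 FREE][5-13 ALLOC][14-26 ALLOC][27-27 FREE]
Op 9: free(d) -> (freed d); heap: [0-13 FREE][14-26 ALLOC][27-27 FREE]
Free blocks: [14 1] total_free=15 largest=14 -> 100*(15-14)/15 = 100/15 ≈ 6.667 -> rounds to 7

Answer: 7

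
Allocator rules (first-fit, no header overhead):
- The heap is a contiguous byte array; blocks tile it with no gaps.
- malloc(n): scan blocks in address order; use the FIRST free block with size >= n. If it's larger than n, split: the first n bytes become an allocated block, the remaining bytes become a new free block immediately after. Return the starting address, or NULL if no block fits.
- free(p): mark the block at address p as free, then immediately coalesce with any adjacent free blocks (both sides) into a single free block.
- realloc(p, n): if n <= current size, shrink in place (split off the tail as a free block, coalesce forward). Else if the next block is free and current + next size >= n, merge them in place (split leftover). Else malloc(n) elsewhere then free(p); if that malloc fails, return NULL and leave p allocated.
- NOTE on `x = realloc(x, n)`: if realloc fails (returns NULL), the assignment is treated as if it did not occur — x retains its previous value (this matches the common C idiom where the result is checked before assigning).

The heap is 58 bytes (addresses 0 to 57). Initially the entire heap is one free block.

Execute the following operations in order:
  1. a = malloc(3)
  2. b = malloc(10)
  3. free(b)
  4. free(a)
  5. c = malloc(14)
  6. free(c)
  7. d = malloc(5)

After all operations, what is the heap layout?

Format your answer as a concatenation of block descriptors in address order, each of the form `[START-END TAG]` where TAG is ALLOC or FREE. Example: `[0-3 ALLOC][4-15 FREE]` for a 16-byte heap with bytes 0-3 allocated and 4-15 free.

Op 1: a = malloc(3) -> a = 0; heap: [0-2 ALLOC][3-57 FREE]
Op 2: b = malloc(10) -> b = 3; heap: [0-2 ALLOC][3-12 ALLOC][13-57 FREE]
Op 3: free(b) -> (freed b); heap: [0-2 ALLOC][3-57 FREE]
Op 4: free(a) -> (freed a); heap: [0-57 FREE]
Op 5: c = malloc(14) -> c = 0; heap: [0-13 ALLOC][14-57 FREE]
Op 6: free(c) -> (freed c); heap: [0-57 FREE]
Op 7: d = malloc(5) -> d = 0; heap: [0-4 ALLOC][5-57 FREE]

Answer: [0-4 ALLOC][5-57 FREE]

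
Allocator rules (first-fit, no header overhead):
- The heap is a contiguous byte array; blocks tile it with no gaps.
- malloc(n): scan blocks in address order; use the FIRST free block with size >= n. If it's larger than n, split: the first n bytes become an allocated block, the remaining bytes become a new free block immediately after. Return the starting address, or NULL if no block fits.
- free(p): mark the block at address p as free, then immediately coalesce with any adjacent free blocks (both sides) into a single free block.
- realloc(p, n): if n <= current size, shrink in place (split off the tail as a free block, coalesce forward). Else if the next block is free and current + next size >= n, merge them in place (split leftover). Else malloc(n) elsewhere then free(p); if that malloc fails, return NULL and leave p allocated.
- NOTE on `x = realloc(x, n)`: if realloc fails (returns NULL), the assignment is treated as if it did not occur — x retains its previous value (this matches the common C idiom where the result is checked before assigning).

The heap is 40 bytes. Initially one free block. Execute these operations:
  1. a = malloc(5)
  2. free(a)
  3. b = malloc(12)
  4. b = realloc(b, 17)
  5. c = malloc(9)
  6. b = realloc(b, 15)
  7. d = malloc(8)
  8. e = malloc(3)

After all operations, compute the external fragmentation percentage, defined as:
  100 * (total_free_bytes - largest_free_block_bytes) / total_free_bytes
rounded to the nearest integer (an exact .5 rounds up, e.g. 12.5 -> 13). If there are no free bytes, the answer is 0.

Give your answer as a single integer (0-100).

Op 1: a = malloc(5) -> a = 0; heap: [0-4 ALLOC][5-39 FREE]
Op 2: free(a) -> (freed a); heap: [0-39 FREE]
Op 3: b = malloc(12) -> b = 0; heap: [0-11 ALLOC][12-39 FREE]
Op 4: b = realloc(b, 17) -> b = 0; heap: [0-16 ALLOC][17-39 FREE]
Op 5: c = malloc(9) -> c = 17; heap: [0-16 ALLOC][17-25 ALLOC][26-39 FREE]
Op 6: b = realloc(b, 15) -> b = 0; heap: [0-14 ALLOC][15-16 FREE][17-25 ALLOC][26-39 FREE]
Op 7: d = malloc(8) -> d = 26; heap: [0-14 ALLOC][15-16 FREE][17-25 ALLOC][26-33 ALLOC][34-39 FREE]
Op 8: e = malloc(3) -> e = 34; heap: [0-14 ALLOC][15-16 FREE][17-25 ALLOC][26-33 ALLOC][34-36 ALLOC][37-39 FREE]
Free blocks: [2 3] total_free=5 largest=3 -> 100*(5-3)/5 = 200/5 = 40

Answer: 40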